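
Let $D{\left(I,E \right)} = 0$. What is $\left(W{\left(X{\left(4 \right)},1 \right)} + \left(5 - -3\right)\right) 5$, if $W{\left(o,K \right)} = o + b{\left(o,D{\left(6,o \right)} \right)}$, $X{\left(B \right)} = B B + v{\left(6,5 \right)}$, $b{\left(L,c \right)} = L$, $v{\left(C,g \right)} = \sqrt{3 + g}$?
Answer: $200 + 20 \sqrt{2} \approx 228.28$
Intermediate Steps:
$X{\left(B \right)} = B^{2} + 2 \sqrt{2}$ ($X{\left(B \right)} = B B + \sqrt{3 + 5} = B^{2} + \sqrt{8} = B^{2} + 2 \sqrt{2}$)
$W{\left(o,K \right)} = 2 o$ ($W{\left(o,K \right)} = o + o = 2 o$)
$\left(W{\left(X{\left(4 \right)},1 \right)} + \left(5 - -3\right)\right) 5 = \left(2 \left(4^{2} + 2 \sqrt{2}\right) + \left(5 - -3\right)\right) 5 = \left(2 \left(16 + 2 \sqrt{2}\right) + \left(5 + 3\right)\right) 5 = \left(\left(32 + 4 \sqrt{2}\right) + 8\right) 5 = \left(40 + 4 \sqrt{2}\right) 5 = 200 + 20 \sqrt{2}$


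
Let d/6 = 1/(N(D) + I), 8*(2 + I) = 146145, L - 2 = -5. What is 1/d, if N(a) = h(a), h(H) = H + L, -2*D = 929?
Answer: 47463/16 ≈ 2966.4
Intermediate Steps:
L = -3 (L = 2 - 5 = -3)
D = -929/2 (D = -½*929 = -929/2 ≈ -464.50)
I = 146129/8 (I = -2 + (⅛)*146145 = -2 + 146145/8 = 146129/8 ≈ 18266.)
h(H) = -3 + H (h(H) = H - 3 = -3 + H)
N(a) = -3 + a
d = 16/47463 (d = 6/((-3 - 929/2) + 146129/8) = 6/(-935/2 + 146129/8) = 6/(142389/8) = 6*(8/142389) = 16/47463 ≈ 0.00033710)
1/d = 1/(16/47463) = 47463/16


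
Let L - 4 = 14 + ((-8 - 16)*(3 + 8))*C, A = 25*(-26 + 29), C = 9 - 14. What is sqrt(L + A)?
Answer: 3*sqrt(157) ≈ 37.590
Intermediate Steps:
C = -5
A = 75 (A = 25*3 = 75)
L = 1338 (L = 4 + (14 + ((-8 - 16)*(3 + 8))*(-5)) = 4 + (14 - 24*11*(-5)) = 4 + (14 - 264*(-5)) = 4 + (14 + 1320) = 4 + 1334 = 1338)
sqrt(L + A) = sqrt(1338 + 75) = sqrt(1413) = 3*sqrt(157)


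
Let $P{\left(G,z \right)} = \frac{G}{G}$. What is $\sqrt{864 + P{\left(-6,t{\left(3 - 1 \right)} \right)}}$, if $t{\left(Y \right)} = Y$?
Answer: $\sqrt{865} \approx 29.411$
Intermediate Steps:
$P{\left(G,z \right)} = 1$
$\sqrt{864 + P{\left(-6,t{\left(3 - 1 \right)} \right)}} = \sqrt{864 + 1} = \sqrt{865}$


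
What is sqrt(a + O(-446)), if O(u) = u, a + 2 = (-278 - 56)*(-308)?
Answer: 2*sqrt(25606) ≈ 320.04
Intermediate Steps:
a = 102870 (a = -2 + (-278 - 56)*(-308) = -2 - 334*(-308) = -2 + 102872 = 102870)
sqrt(a + O(-446)) = sqrt(102870 - 446) = sqrt(102424) = 2*sqrt(25606)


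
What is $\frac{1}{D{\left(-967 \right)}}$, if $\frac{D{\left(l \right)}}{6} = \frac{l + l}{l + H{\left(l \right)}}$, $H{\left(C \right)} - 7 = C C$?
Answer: $- \frac{934129}{11604} \approx -80.501$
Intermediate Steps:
$H{\left(C \right)} = 7 + C^{2}$ ($H{\left(C \right)} = 7 + C C = 7 + C^{2}$)
$D{\left(l \right)} = \frac{12 l}{7 + l + l^{2}}$ ($D{\left(l \right)} = 6 \frac{l + l}{l + \left(7 + l^{2}\right)} = 6 \frac{2 l}{7 + l + l^{2}} = \frac{12 l}{7 + l + l^{2}}$)
$\frac{1}{D{\left(-967 \right)}} = \frac{1}{12 \left(-967\right) \frac{1}{7 - 967 + \left(-967\right)^{2}}} = \frac{1}{12 \left(-967\right) \frac{1}{7 - 967 + 935089}} = \frac{1}{12 \left(-967\right) \frac{1}{934129}} = \frac{1}{- \frac{11604}{934129}} = - \frac{934129}{11604}$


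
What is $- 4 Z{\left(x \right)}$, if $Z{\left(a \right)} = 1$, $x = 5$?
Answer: $-4$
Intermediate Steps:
$- 4 Z{\left(x \right)} = \left(-4\right) 1 = -4$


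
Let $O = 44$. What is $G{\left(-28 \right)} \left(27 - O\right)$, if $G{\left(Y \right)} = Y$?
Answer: $476$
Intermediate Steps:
$G{\left(-28 \right)} \left(27 - O\right) = - 28 \left(27 - 44\right) = \left(-28\right) \left(-17\right) = 476$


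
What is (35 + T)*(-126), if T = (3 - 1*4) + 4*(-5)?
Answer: -1764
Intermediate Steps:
T = -21 (T = (3 - 4) - 20 = -1 - 20 = -21)
(35 + T)*(-126) = (35 - 21)*(-126) = 14*(-126) = -1764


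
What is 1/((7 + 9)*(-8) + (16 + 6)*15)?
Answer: 1/202 ≈ 0.0049505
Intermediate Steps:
1/((7 + 9)*(-8) + (16 + 6)*15) = 1/(16*(-8) + 22*15) = 1/(-128 + 330) = 1/202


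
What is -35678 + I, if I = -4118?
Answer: -39796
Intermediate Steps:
-35678 + I = -35678 - 4118 = -39796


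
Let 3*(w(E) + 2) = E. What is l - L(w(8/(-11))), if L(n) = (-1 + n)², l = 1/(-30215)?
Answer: -345932624/32904135 ≈ -10.513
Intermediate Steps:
w(E) = -2 + E/3
l = -1/30215 ≈ -3.3096e-5
l - L(w(8/(-11))) = -1/30215 - (-1 + (-2 + (8/(-11))/3))² = -1/30215 - (-1 + (-2 + (8*(-1/11))/3))² = -1/30215 - (-1 + (-2 + (⅓)*(-8/11)))² = -1/30215 - (-1 + (-2 - 8/33))² = -1/30215 - (-1 - 74/33)² = -1/30215 - (-107/33)² = -1/30215 - 1*11449/1089 = -1/30215 - 11449/1089 = -345932624/32904135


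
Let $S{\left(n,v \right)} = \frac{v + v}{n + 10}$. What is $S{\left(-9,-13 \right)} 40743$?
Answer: $-1059318$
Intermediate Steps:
$S{\left(n,v \right)} = \frac{2 v}{10 + n}$
$S{\left(-9,-13 \right)} 40743 = 2 \left(-13\right) \frac{1}{10 - 9} \cdot 40743 = 2 \left(-13\right) 1^{-1} \cdot 40743 = 2 \left(-13\right) 1 \cdot 40743 = \left(-26\right) 40743 = -1059318$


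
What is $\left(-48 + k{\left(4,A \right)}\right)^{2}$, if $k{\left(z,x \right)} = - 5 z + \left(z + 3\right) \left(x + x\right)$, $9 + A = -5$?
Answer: $69696$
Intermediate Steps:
$A = -14$ ($A = -9 - 5 = -14$)
$k{\left(z,x \right)} = - 5 z + 2 x \left(3 + z\right)$ ($k{\left(z,x \right)} = - 5 z + \left(3 + z\right) 2 x = - 5 z + 2 x \left(3 + z\right)$)
$\left(-48 + k{\left(4,A \right)}\right)^{2} = \left(-48 + \left(\left(-5\right) 4 + 6 \left(-14\right) + 2 \left(-14\right) 4\right)\right)^{2} = \left(-48 - 216\right)^{2} = \left(-264\right)^{2} = 69696$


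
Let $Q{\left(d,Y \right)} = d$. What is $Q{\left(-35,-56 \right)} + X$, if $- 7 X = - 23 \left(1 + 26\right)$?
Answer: $\frac{376}{7} \approx 53.714$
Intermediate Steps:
$X = \frac{621}{7}$ ($X = - \frac{\left(-23\right) \left(1 + 26\right)}{7} = - \frac{\left(-23\right) 27}{7} = \left(- \frac{1}{7}\right) \left(-621\right) = \frac{621}{7} \approx 88.714$)
$Q{\left(-35,-56 \right)} + X = -35 + \frac{621}{7} = \frac{376}{7}$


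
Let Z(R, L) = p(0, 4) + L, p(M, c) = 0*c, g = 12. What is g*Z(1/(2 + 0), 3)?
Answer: 36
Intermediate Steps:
p(M, c) = 0
Z(R, L) = L (Z(R, L) = 0 + L = L)
g*Z(1/(2 + 0), 3) = 12*3 = 36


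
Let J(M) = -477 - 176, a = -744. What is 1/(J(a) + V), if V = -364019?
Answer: -1/364672 ≈ -2.7422e-6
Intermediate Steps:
J(M) = -653
1/(J(a) + V) = 1/(-653 - 364019) = 1/(-364672) = -1/364672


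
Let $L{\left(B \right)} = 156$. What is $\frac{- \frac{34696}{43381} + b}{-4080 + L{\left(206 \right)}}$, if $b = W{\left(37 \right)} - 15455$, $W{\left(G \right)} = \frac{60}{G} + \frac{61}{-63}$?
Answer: $\frac{781420788809}{198399619782} \approx 3.9386$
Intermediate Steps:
$W{\left(G \right)} = - \frac{61}{63} + \frac{60}{G}$ ($W{\left(G \right)} = \frac{60}{G} + 61 \left(- \frac{1}{63}\right) = \frac{60}{G} - \frac{61}{63} = - \frac{61}{63} + \frac{60}{G}$)
$b = - \frac{36024082}{2331}$ ($b = \left(- \frac{61}{63} + \frac{60}{37}\right) - 15455 = \frac{1523}{2331} - 15455 = - \frac{36024082}{2331} \approx -15454.0$)
$\frac{- \frac{34696}{43381} + b}{-4080 + L{\left(206 \right)}} = \frac{- \frac{34696}{43381} - \frac{36024082}{2331}}{-4080 + 156} = \frac{\left(-34696\right) \frac{1}{43381} - \frac{36024082}{2331}}{-3924} = \left(- \frac{34696}{43381} - \frac{36024082}{2331}\right) \left(- \frac{1}{3924}\right) = \left(- \frac{1562841577618}{101121111}\right) \left(- \frac{1}{3924}\right) = \frac{781420788809}{198399619782}$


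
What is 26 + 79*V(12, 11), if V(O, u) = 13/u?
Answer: 1313/11 ≈ 119.36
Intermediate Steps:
26 + 79*V(12, 11) = 26 + 79*(13/11) = 26 + 1027/11 = 1313/11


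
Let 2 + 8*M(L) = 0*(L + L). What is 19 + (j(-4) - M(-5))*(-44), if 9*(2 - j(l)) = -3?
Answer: -284/3 ≈ -94.667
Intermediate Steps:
j(l) = 7/3 (j(l) = 2 - 1/9*(-3) = 2 + 1/3 = 7/3)
M(L) = -1/4 (M(L) = -1/4 + (0*(L + L))/8 = -1/4 + (0*(2*L))/8 = -1/4 + (1/8)*0 = -1/4 + 0 = -1/4)
19 + (j(-4) - M(-5))*(-44) = 19 + (7/3 - 1*(-1/4))*(-44) = 19 + (7/3 + 1/4)*(-44) = 19 + (31/12)*(-44) = 19 - 341/3 = -284/3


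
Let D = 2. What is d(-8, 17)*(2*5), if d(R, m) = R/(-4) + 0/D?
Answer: 20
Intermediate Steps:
d(R, m) = -R/4 (d(R, m) = R/(-4) + 0/2 = R*(-¼) + 0*(½) = -R/4 + 0 = -R/4)
d(-8, 17)*(2*5) = (-¼*(-8))*(2*5) = 2*10 = 20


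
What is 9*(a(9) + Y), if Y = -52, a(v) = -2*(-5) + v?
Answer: -297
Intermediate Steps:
a(v) = 10 + v
9*(a(9) + Y) = 9*((10 + 9) - 52) = 9*(19 - 52) = 9*(-33) = -297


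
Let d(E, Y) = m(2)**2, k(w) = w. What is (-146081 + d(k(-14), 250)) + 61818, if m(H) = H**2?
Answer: -84247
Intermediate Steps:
d(E, Y) = 16 (d(E, Y) = (2**2)**2 = 4**2 = 16)
(-146081 + d(k(-14), 250)) + 61818 = (-146081 + 16) + 61818 = -146065 + 61818 = -84247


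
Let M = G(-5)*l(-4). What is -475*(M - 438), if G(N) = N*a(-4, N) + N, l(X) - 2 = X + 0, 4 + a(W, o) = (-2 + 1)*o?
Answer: 198550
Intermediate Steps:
a(W, o) = -4 - o (a(W, o) = -4 + (-2 + 1)*o = -4 - o)
l(X) = 2 + X (l(X) = 2 + (X + 0) = 2 + X)
G(N) = N + N*(-4 - N) (G(N) = N*(-4 - N) + N = N + N*(-4 - N))
M = 20 (M = (-1*(-5)*(3 - 5))*(2 - 4) = -1*(-5)*(-2)*(-2) = -10*(-2) = 20)
-475*(M - 438) = -475*(20 - 438) = -475*(-418) = 198550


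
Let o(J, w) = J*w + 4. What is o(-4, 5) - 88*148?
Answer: -13040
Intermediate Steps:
o(J, w) = 4 + J*w
o(-4, 5) - 88*148 = (4 - 4*5) - 88*148 = (4 - 20) - 13024 = -16 - 13024 = -13040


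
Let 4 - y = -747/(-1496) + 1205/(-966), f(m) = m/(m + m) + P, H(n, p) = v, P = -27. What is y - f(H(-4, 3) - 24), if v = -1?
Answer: 22578863/722568 ≈ 31.248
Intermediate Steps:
H(n, p) = -1
f(m) = -53/2 (f(m) = m/(m + m) - 27 = m/((2*m)) - 27 = (1/(2*m))*m - 27 = ½ - 27 = -53/2)
y = 3430811/722568 (y = 4 - (-747/(-1496) + 1205/(-966)) = 4 - (-747*(-1/1496) + 1205*(-1/966)) = 4 - (747/1496 - 1205/966) = 4 - 1*(-540539/722568) = 4 + 540539/722568 = 3430811/722568 ≈ 4.7481)
y - f(H(-4, 3) - 24) = 3430811/722568 - 1*(-53/2) = 3430811/722568 + 53/2 = 22578863/722568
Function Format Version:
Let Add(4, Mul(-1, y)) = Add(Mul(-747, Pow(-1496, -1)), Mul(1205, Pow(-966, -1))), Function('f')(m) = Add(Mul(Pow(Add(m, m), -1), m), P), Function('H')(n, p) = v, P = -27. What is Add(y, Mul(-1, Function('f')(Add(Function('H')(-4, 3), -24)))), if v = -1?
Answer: Rational(22578863, 722568) ≈ 31.248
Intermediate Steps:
Function('H')(n, p) = -1
Function('f')(m) = Rational(-53, 2) (Function('f')(m) = Add(Mul(Pow(Add(m, m), -1), m), -27) = Add(Mul(Pow(Mul(2, m), -1), m), -27) = Add(Mul(Mul(Rational(1, 2), Pow(m, -1)), m), -27) = Add(Rational(1, 2), -27) = Rational(-53, 2))
y = Rational(3430811, 722568) (y = Add(4, Mul(-1, Add(Mul(-747, Pow(-1496, -1)), Mul(1205, Pow(-966, -1))))) = Add(4, Mul(-1, Add(Mul(-747, Rational(-1, 1496)), Mul(1205, Rational(-1, 966))))) = Add(4, Mul(-1, Add(Rational(747, 1496), Rational(-1205, 966)))) = Add(4, Mul(-1, Rational(-540539, 722568))) = Add(4, Rational(540539, 722568)) = Rational(3430811, 722568) ≈ 4.7481)
Add(y, Mul(-1, Function('f')(Add(Function('H')(-4, 3), -24)))) = Add(Rational(3430811, 722568), Mul(-1, Rational(-53, 2))) = Add(Rational(3430811, 722568), Rational(53, 2)) = Rational(22578863, 722568)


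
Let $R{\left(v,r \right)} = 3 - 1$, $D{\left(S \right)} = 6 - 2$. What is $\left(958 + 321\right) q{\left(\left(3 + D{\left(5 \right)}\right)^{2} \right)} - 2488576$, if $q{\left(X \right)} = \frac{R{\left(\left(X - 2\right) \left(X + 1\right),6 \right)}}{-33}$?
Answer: $- \frac{82125566}{33} \approx -2.4887 \cdot 10^{6}$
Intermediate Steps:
$D{\left(S \right)} = 4$ ($D{\left(S \right)} = 6 - 2 = 4$)
$R{\left(v,r \right)} = 2$ ($R{\left(v,r \right)} = 3 - 1 = 2$)
$q{\left(X \right)} = - \frac{2}{33}$ ($q{\left(X \right)} = \frac{2}{-33} = 2 \left(- \frac{1}{33}\right) = - \frac{2}{33}$)
$\left(958 + 321\right) q{\left(\left(3 + D{\left(5 \right)}\right)^{2} \right)} - 2488576 = \left(958 + 321\right) \left(- \frac{2}{33}\right) - 2488576 = 1279 \left(- \frac{2}{33}\right) - 2488576 = - \frac{2558}{33} - 2488576 = - \frac{82125566}{33}$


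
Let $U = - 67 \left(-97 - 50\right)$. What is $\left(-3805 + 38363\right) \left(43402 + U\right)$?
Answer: $1840248058$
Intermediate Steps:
$U = 9849$ ($U = \left(-67\right) \left(-147\right) = 9849$)
$\left(-3805 + 38363\right) \left(43402 + U\right) = \left(-3805 + 38363\right) \left(43402 + 9849\right) = 34558 \cdot 53251 = 1840248058$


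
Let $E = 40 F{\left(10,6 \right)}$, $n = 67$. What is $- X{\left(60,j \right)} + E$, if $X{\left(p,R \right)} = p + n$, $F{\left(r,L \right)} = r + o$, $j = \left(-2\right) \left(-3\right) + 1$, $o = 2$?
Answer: $353$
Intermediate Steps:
$j = 7$ ($j = 6 + 1 = 7$)
$F{\left(r,L \right)} = 2 + r$ ($F{\left(r,L \right)} = r + 2 = 2 + r$)
$X{\left(p,R \right)} = 67 + p$ ($X{\left(p,R \right)} = p + 67 = 67 + p$)
$E = 480$ ($E = 40 \left(2 + 10\right) = 40 \cdot 12 = 480$)
$- X{\left(60,j \right)} + E = - (67 + 60) + 480 = \left(-1\right) 127 + 480 = -127 + 480 = 353$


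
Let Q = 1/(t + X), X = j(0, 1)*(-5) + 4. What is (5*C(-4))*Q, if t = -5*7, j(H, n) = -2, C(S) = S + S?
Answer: 40/21 ≈ 1.9048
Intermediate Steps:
C(S) = 2*S
t = -35
X = 14 (X = -2*(-5) + 4 = 10 + 4 = 14)
Q = -1/21 (Q = 1/(-35 + 14) = 1/(-21) = -1/21 ≈ -0.047619)
(5*C(-4))*Q = (5*(2*(-4)))*(-1/21) = (5*(-8))*(-1/21) = -40*(-1/21) = 40/21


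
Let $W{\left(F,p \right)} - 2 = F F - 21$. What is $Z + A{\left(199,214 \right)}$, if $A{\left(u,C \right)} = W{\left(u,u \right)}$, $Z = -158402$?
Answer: $-118820$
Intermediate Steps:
$W{\left(F,p \right)} = -19 + F^{2}$ ($W{\left(F,p \right)} = 2 + \left(F F - 21\right) = 2 + \left(F^{2} - 21\right) = 2 + \left(-21 + F^{2}\right) = -19 + F^{2}$)
$A{\left(u,C \right)} = -19 + u^{2}$
$Z + A{\left(199,214 \right)} = -158402 - \left(19 - 199^{2}\right) = -158402 + \left(-19 + 39601\right) = -158402 + 39582 = -118820$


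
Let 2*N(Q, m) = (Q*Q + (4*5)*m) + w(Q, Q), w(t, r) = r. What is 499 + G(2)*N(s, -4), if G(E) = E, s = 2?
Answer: 425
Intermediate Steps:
N(Q, m) = Q/2 + Q²/2 + 10*m (N(Q, m) = ((Q*Q + (4*5)*m) + Q)/2 = ((Q² + 20*m) + Q)/2 = (Q + Q² + 20*m)/2 = Q/2 + Q²/2 + 10*m)
499 + G(2)*N(s, -4) = 499 + 2*((½)*2 + (½)*2² + 10*(-4)) = 499 + 2*(1 + (½)*4 - 40) = 499 + 2*(1 + 2 - 40) = 499 + 2*(-37) = 499 - 74 = 425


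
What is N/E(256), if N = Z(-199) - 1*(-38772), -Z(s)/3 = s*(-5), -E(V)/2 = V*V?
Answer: -35787/131072 ≈ -0.27303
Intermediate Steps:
E(V) = -2*V² (E(V) = -2*V*V = -2*V²)
Z(s) = 15*s (Z(s) = -3*s*(-5) = -(-15)*s = 15*s)
N = 35787 (N = 15*(-199) - 1*(-38772) = -2985 + 38772 = 35787)
N/E(256) = 35787/((-2*256²)) = 35787/((-2*65536)) = 35787/(-131072) = 35787*(-1/131072) = -35787/131072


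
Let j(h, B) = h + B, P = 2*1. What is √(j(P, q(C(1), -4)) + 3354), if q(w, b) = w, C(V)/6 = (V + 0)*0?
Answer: 2*√839 ≈ 57.931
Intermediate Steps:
C(V) = 0 (C(V) = 6*((V + 0)*0) = 6*(V*0) = 6*0 = 0)
P = 2
j(h, B) = B + h
√(j(P, q(C(1), -4)) + 3354) = √((0 + 2) + 3354) = √(2 + 3354) = √3356 = 2*√839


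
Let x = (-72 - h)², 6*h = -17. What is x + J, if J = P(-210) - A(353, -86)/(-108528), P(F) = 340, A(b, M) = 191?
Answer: 1668302033/325584 ≈ 5124.0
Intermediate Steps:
h = -17/6 (h = (⅙)*(-17) = -17/6 ≈ -2.8333)
x = 172225/36 (x = (-72 - 1*(-17/6))² = (-72 + 17/6)² = (-415/6)² = 172225/36 ≈ 4784.0)
J = 36899711/108528 (J = 340 - 191/(-108528) = 340 - 191*(-1)/108528 = 340 - 1*(-191/108528) = 340 + 191/108528 = 36899711/108528 ≈ 340.00)
x + J = 172225/36 + 36899711/108528 = 1668302033/325584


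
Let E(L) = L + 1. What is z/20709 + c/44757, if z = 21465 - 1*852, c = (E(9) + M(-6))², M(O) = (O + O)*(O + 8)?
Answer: 34319815/34328619 ≈ 0.99974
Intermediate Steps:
E(L) = 1 + L
M(O) = 2*O*(8 + O) (M(O) = (2*O)*(8 + O) = 2*O*(8 + O))
c = 196 (c = ((1 + 9) + 2*(-6)*(8 - 6))² = (10 + 2*(-6)*2)² = (10 - 24)² = (-14)² = 196)
z = 20613 (z = 21465 - 852 = 20613)
z/20709 + c/44757 = 20613/20709 + 196/44757 = 20613*(1/20709) + 196*(1/44757) = 6871/6903 + 196/44757 = 34319815/34328619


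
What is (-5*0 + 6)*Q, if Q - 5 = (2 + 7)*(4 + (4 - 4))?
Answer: 246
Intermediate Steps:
Q = 41 (Q = 5 + (2 + 7)*(4 + (4 - 4)) = 5 + 9*(4 + 0) = 5 + 9*4 = 5 + 36 = 41)
(-5*0 + 6)*Q = (-5*0 + 6)*41 = (0 + 6)*41 = 6*41 = 246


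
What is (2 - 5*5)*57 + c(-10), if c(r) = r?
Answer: -1321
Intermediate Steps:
(2 - 5*5)*57 + c(-10) = (2 - 5*5)*57 - 10 = (2 - 25)*57 - 10 = -23*57 - 10 = -1311 - 10 = -1321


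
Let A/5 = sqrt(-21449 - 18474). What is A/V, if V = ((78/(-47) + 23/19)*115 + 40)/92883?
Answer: -3949739*I*sqrt(39923)/99 ≈ -7.9716e+6*I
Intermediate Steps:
A = 5*I*sqrt(39923) (A = 5*sqrt(-21449 - 18474) = 5*sqrt(-39923) = 5*(I*sqrt(39923)) = 5*I*sqrt(39923) ≈ 999.04*I)
V = -495/3949739 (V = ((78*(-1/47) + 23*(1/19))*115 + 40)*(1/92883) = ((-78/47 + 23/19)*115 + 40)*(1/92883) = (-401/893*115 + 40)*(1/92883) = (-46115/893 + 40)*(1/92883) = -10395/893*1/92883 = -495/3949739 ≈ -0.00012532)
A/V = (5*I*sqrt(39923))/(-495/3949739) = (5*I*sqrt(39923))*(-3949739/495) = -3949739*I*sqrt(39923)/99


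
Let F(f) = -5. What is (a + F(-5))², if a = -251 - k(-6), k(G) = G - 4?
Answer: 60516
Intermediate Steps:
k(G) = -4 + G
a = -241 (a = -251 - (-4 - 6) = -251 - 1*(-10) = -251 + 10 = -241)
(a + F(-5))² = (-241 - 5)² = (-246)² = 60516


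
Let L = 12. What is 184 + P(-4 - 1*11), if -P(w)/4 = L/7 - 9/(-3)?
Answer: 1156/7 ≈ 165.14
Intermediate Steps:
P(w) = -132/7 (P(w) = -4*(12/7 - 9/(-3)) = -4*(12*(⅐) - 9*(-⅓)) = -4*(12/7 + 3) = -4*33/7 = -132/7)
184 + P(-4 - 1*11) = 184 - 132/7 = 1156/7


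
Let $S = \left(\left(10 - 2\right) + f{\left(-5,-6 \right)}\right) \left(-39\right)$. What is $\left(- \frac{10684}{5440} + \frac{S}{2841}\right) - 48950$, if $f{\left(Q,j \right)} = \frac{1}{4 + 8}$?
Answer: $- \frac{189139069051}{3863760} \approx -48952.0$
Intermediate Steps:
$f{\left(Q,j \right)} = \frac{1}{12}$
$S = - \frac{1261}{4}$ ($S = \left(\left(10 - 2\right) + \frac{1}{12}\right) \left(-39\right) = \left(8 + \frac{1}{12}\right) \left(-39\right) = \frac{97}{12} \left(-39\right) = - \frac{1261}{4} \approx -315.25$)
$\left(- \frac{10684}{5440} + \frac{S}{2841}\right) - 48950 = \left(- \frac{10684}{5440} - \frac{1261}{4 \cdot 2841}\right) - 48950 = \left(\left(-10684\right) \frac{1}{5440} - \frac{1261}{11364}\right) - 48950 = \left(- \frac{2671}{1360} - \frac{1261}{11364}\right) - 48950 = - \frac{8017051}{3863760} - 48950 = - \frac{189139069051}{3863760}$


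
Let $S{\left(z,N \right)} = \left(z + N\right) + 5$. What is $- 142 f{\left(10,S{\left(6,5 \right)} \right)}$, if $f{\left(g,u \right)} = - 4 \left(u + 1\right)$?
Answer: $9656$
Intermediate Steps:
$S{\left(z,N \right)} = 5 + N + z$ ($S{\left(z,N \right)} = \left(N + z\right) + 5 = 5 + N + z$)
$f{\left(g,u \right)} = -4 - 4 u$ ($f{\left(g,u \right)} = - 4 \left(1 + u\right) = -4 - 4 u$)
$- 142 f{\left(10,S{\left(6,5 \right)} \right)} = - 142 \left(-4 - 4 \left(5 + 5 + 6\right)\right) = - 142 \left(-4 - 64\right) = \left(-142\right) \left(-68\right) = 9656$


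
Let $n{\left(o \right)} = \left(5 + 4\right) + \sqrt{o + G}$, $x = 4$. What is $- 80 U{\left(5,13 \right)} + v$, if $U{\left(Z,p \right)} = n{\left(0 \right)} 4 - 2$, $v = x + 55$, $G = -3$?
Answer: $-2661 - 320 i \sqrt{3} \approx -2661.0 - 554.26 i$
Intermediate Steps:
$n{\left(o \right)} = 9 + \sqrt{-3 + o}$ ($n{\left(o \right)} = \left(5 + 4\right) + \sqrt{o - 3} = 9 + \sqrt{-3 + o}$)
$v = 59$ ($v = 4 + 55 = 59$)
$U{\left(Z,p \right)} = 34 + 4 i \sqrt{3}$ ($U{\left(Z,p \right)} = \left(9 + \sqrt{-3 + 0}\right) 4 - 2 = \left(9 + \sqrt{-3}\right) 4 - 2 = \left(9 + i \sqrt{3}\right) 4 - 2 = \left(36 + 4 i \sqrt{3}\right) - 2 = 34 + 4 i \sqrt{3}$)
$- 80 U{\left(5,13 \right)} + v = - 80 \left(34 + 4 i \sqrt{3}\right) + 59 = \left(-2720 - 320 i \sqrt{3}\right) + 59 = -2661 - 320 i \sqrt{3}$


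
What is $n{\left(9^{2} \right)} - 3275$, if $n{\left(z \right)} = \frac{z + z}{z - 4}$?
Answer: $- \frac{252013}{77} \approx -3272.9$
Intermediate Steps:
$n{\left(z \right)} = \frac{2 z}{-4 + z}$
$n{\left(9^{2} \right)} - 3275 = \frac{2 \cdot 9^{2}}{-4 + 9^{2}} - 3275 = 2 \cdot 81 \frac{1}{-4 + 81} - 3275 = 2 \cdot 81 \cdot \frac{1}{77} - 3275 = \frac{162}{77} - 3275 = - \frac{252013}{77}$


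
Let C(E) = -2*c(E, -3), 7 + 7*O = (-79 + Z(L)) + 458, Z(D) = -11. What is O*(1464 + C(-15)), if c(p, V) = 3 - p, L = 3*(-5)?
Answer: 73644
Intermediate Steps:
L = -15
O = 361/7 (O = -1 + ((-79 - 11) + 458)/7 = -1 + (-90 + 458)/7 = -1 + (⅐)*368 = -1 + 368/7 = 361/7 ≈ 51.571)
C(E) = -6 + 2*E (C(E) = -2*(3 - E) = -6 + 2*E)
O*(1464 + C(-15)) = 361*(1464 + (-6 + 2*(-15)))/7 = 361*(1464 + (-6 - 30))/7 = 361*(1464 - 36)/7 = (361/7)*1428 = 73644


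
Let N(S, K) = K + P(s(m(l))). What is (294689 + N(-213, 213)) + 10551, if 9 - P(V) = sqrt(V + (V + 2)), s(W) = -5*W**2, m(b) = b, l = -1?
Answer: 305462 - 2*I*sqrt(2) ≈ 3.0546e+5 - 2.8284*I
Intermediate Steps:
P(V) = 9 - sqrt(2 + 2*V) (P(V) = 9 - sqrt(V + (V + 2)) = 9 - sqrt(V + (2 + V)) = 9 - sqrt(2 + 2*V))
N(S, K) = 9 + K - 2*I*sqrt(2) (N(S, K) = K + (9 - sqrt(2 + 2*(-5*(-1)**2))) = K + (9 - sqrt(2 + 2*(-5*1))) = K + (9 - sqrt(2 + 2*(-5))) = K + (9 - sqrt(2 - 10)) = K + (9 - sqrt(-8)) = K + (9 - 2*I*sqrt(2)) = 9 + K - 2*I*sqrt(2))
(294689 + N(-213, 213)) + 10551 = (294689 + (9 + 213 - 2*I*sqrt(2))) + 10551 = (294689 + (222 - 2*I*sqrt(2))) + 10551 = (294911 - 2*I*sqrt(2)) + 10551 = 305462 - 2*I*sqrt(2)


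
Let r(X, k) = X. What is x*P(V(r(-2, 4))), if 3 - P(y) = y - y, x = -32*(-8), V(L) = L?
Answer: 768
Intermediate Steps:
x = 256
P(y) = 3 (P(y) = 3 - (y - y) = 3 - 1*0 = 3 + 0 = 3)
x*P(V(r(-2, 4))) = 256*3 = 768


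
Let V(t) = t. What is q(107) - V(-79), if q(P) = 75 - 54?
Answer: 100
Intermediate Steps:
q(P) = 21
q(107) - V(-79) = 21 - 1*(-79) = 21 + 79 = 100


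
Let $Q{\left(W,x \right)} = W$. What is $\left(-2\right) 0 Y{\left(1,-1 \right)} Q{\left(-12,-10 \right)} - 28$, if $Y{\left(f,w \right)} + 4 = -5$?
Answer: $-28$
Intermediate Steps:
$Y{\left(f,w \right)} = -9$ ($Y{\left(f,w \right)} = -4 - 5 = -9$)
$\left(-2\right) 0 Y{\left(1,-1 \right)} Q{\left(-12,-10 \right)} - 28 = \left(-2\right) 0 \left(-9\right) \left(-12\right) - 28 = 0 \left(-9\right) \left(-12\right) - 28 = 0 \left(-12\right) - 28 = 0 - 28 = -28$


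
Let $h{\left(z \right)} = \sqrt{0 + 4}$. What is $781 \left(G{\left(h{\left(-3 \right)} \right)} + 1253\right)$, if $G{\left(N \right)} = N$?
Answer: $980155$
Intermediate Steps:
$h{\left(z \right)} = 2$ ($h{\left(z \right)} = \sqrt{4} = 2$)
$781 \left(G{\left(h{\left(-3 \right)} \right)} + 1253\right) = 781 \left(2 + 1253\right) = 781 \cdot 1255 = 980155$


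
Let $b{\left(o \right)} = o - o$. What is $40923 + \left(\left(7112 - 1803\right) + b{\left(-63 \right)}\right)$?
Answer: $46232$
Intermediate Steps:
$b{\left(o \right)} = 0$
$40923 + \left(\left(7112 - 1803\right) + b{\left(-63 \right)}\right) = 40923 + \left(\left(7112 - 1803\right) + 0\right) = 40923 + \left(5309 + 0\right) = 40923 + 5309 = 46232$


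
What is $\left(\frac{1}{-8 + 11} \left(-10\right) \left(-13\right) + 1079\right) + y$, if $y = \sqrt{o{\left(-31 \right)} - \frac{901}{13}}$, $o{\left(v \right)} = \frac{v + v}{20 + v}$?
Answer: $\frac{3367}{3} + \frac{i \sqrt{1302015}}{143} \approx 1122.3 + 7.9794 i$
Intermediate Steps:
$o{\left(v \right)} = \frac{2 v}{20 + v}$
$y = \frac{i \sqrt{1302015}}{143}$ ($y = \sqrt{2 \left(-31\right) \frac{1}{20 - 31} - \frac{901}{13}} = \sqrt{2 \left(-31\right) \frac{1}{-11} - \frac{901}{13}} = \sqrt{2 \left(-31\right) \left(- \frac{1}{11}\right) - \frac{901}{13}} = \sqrt{\frac{62}{11} - \frac{901}{13}} = \sqrt{- \frac{9105}{143}} = \frac{i \sqrt{1302015}}{143} \approx 7.9794 i$)
$\left(\frac{1}{-8 + 11} \left(-10\right) \left(-13\right) + 1079\right) + y = \left(\frac{1}{-8 + 11} \left(-10\right) \left(-13\right) + 1079\right) + \frac{i \sqrt{1302015}}{143} = \left(\frac{1}{3} \left(-10\right) \left(-13\right) + 1079\right) + \frac{i \sqrt{1302015}}{143} = \left(\left(- \frac{10}{3}\right) \left(-13\right) + 1079\right) + \frac{i \sqrt{1302015}}{143} = \left(\frac{130}{3} + 1079\right) + \frac{i \sqrt{1302015}}{143} = \frac{3367}{3} + \frac{i \sqrt{1302015}}{143}$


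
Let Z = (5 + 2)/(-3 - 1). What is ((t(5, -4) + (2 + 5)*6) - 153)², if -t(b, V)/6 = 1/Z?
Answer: 567009/49 ≈ 11572.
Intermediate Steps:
Z = -7/4 (Z = 7/(-4) = 7*(-¼) = -7/4 ≈ -1.7500)
t(b, V) = 24/7 (t(b, V) = -6/(-7/4) = -6*(-4/7) = 24/7)
((t(5, -4) + (2 + 5)*6) - 153)² = ((24/7 + (2 + 5)*6) - 153)² = ((24/7 + 7*6) - 153)² = ((24/7 + 42) - 153)² = (318/7 - 153)² = (-753/7)² = 567009/49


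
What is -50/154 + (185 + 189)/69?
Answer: 27073/5313 ≈ 5.0956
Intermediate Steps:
-50/154 + (185 + 189)/69 = -50*1/154 + 374*(1/69) = -25/77 + 374/69 = 27073/5313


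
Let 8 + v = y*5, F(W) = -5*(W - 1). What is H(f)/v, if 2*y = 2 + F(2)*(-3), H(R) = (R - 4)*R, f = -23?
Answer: 18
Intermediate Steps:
F(W) = 5 - 5*W (F(W) = -5*(-1 + W) = 5 - 5*W)
H(R) = R*(-4 + R) (H(R) = (-4 + R)*R = R*(-4 + R))
y = 17/2 (y = (2 + (5 - 5*2)*(-3))/2 = (2 + (5 - 10)*(-3))/2 = (2 - 5*(-3))/2 = (2 + 15)/2 = (1/2)*17 = 17/2 ≈ 8.5000)
v = 69/2 (v = -8 + (17/2)*5 = -8 + 85/2 = 69/2 ≈ 34.500)
H(f)/v = (-23*(-4 - 23))/(69/2) = -23*(-27)*(2/69) = 621*(2/69) = 18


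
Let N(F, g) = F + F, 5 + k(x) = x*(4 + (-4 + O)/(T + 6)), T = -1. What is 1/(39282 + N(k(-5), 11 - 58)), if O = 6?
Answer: 1/39228 ≈ 2.5492e-5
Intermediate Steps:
k(x) = -5 + 22*x/5 (k(x) = -5 + x*(4 + (-4 + 6)/(-1 + 6)) = -5 + x*(4 + 2/5) = -5 + x*(4 + 2*(⅕)) = -5 + x*(4 + ⅖) = -5 + x*(22/5) = -5 + 22*x/5)
N(F, g) = 2*F
1/(39282 + N(k(-5), 11 - 58)) = 1/(39282 + 2*(-5 + (22/5)*(-5))) = 1/(39282 + 2*(-5 - 22)) = 1/(39282 + 2*(-27)) = 1/(39282 - 54) = 1/39228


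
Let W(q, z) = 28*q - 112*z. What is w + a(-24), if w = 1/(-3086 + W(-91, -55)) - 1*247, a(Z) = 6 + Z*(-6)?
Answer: -51021/526 ≈ -96.998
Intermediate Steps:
a(Z) = 6 - 6*Z
W(q, z) = -112*z + 28*q
w = -129921/526 (w = 1/(-3086 + (-112*(-55) + 28*(-91))) - 1*247 = 1/(-3086 + (6160 - 2548)) - 247 = 1/(-3086 + 3612) - 247 = 1/526 - 247 = -129921/526 ≈ -247.00)
w + a(-24) = -129921/526 + (6 - 6*(-24)) = -129921/526 + (6 + 144) = -129921/526 + 150 = -51021/526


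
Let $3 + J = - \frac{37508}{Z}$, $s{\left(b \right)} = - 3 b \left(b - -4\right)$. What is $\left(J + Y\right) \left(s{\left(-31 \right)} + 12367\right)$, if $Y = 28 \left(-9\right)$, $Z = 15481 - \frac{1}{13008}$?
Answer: $- \frac{72989312068992}{28768121} \approx -2.5372 \cdot 10^{6}$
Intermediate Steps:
$Z = \frac{201376847}{13008}$ ($Z = 15481 - \frac{1}{13008} = \frac{201376847}{13008} \approx 15481.0$)
$s{\left(b \right)} = - 3 b \left(4 + b\right)$ ($s{\left(b \right)} = - 3 b \left(b + 4\right) = - 3 b \left(4 + b\right)$)
$Y = -252$
$J = - \frac{1092034605}{201376847}$ ($J = -3 - \frac{37508}{\frac{201376847}{13008}} = -3 - \frac{487904064}{201376847} = - \frac{1092034605}{201376847} \approx -5.4228$)
$\left(J + Y\right) \left(s{\left(-31 \right)} + 12367\right) = \left(- \frac{1092034605}{201376847} - 252\right) \left(\left(-3\right) \left(-31\right) \left(4 - 31\right) + 12367\right) = - \frac{51839000049 \left(\left(-3\right) \left(-31\right) \left(-27\right) + 12367\right)}{201376847} = - \frac{51839000049 \left(-2511 + 12367\right)}{201376847} = \left(- \frac{51839000049}{201376847}\right) 9856 = - \frac{72989312068992}{28768121}$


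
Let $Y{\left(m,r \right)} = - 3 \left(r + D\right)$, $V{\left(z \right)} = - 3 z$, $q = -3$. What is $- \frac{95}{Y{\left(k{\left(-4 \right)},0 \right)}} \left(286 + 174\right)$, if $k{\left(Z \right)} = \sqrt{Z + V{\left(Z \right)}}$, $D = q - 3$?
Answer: $- \frac{21850}{9} \approx -2427.8$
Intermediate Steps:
$D = -6$ ($D = -3 - 3 = -6$)
$k{\left(Z \right)} = \sqrt{2} \sqrt{- Z}$ ($k{\left(Z \right)} = \sqrt{Z - 3 Z} = \sqrt{- 2 Z} = \sqrt{2} \sqrt{- Z}$)
$Y{\left(m,r \right)} = 18 - 3 r$ ($Y{\left(m,r \right)} = - 3 \left(r - 6\right) = - 3 \left(-6 + r\right) = 18 - 3 r$)
$- \frac{95}{Y{\left(k{\left(-4 \right)},0 \right)}} \left(286 + 174\right) = - \frac{95}{18 - 0} \left(286 + 174\right) = - \frac{95}{18 + 0} \cdot 460 = - \frac{95}{18} \cdot 460 = \left(-95\right) \frac{1}{18} \cdot 460 = \left(- \frac{95}{18}\right) 460 = - \frac{21850}{9}$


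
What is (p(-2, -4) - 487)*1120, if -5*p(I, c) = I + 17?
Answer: -548800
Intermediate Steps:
p(I, c) = -17/5 - I/5 (p(I, c) = -(I + 17)/5 = -(17 + I)/5 = -17/5 - I/5)
(p(-2, -4) - 487)*1120 = ((-17/5 - ⅕*(-2)) - 487)*1120 = ((-17/5 + ⅖) - 487)*1120 = (-3 - 487)*1120 = -490*1120 = -548800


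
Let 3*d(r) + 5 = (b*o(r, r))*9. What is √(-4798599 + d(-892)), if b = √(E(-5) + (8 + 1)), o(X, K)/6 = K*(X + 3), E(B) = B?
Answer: √213740706/3 ≈ 4873.3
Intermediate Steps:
o(X, K) = 6*K*(3 + X) (o(X, K) = 6*(K*(X + 3)) = 6*(K*(3 + X)) = 6*K*(3 + X))
b = 2 (b = √(-5 + (8 + 1)) = √(-5 + 9) = √4 = 2)
d(r) = -5/3 + 36*r*(3 + r) (d(r) = -5/3 + ((2*(6*r*(3 + r)))*9)/3 = -5/3 + ((12*r*(3 + r))*9)/3 = -5/3 + (108*r*(3 + r))/3 = -5/3 + 36*r*(3 + r))
√(-4798599 + d(-892)) = √(-4798599 + (-5/3 + 36*(-892)*(3 - 892))) = √(-4798599 + (-5/3 + 36*(-892)*(-889))) = √(-4798599 + (-5/3 + 28547568)) = √(-4798599 + 85642699/3) = √(71246902/3) = √213740706/3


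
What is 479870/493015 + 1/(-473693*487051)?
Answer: 22142415807946479/22748959363167829 ≈ 0.97334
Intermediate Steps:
479870/493015 + 1/(-473693*487051) = 479870*(1/493015) - 1/473693*1/487051 = 95974/98603 - 1/230712649343 = 22142415807946479/22748959363167829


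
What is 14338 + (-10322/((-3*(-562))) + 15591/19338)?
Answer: 77883489829/5433978 ≈ 14333.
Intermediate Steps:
14338 + (-10322/((-3*(-562))) + 15591/19338) = 14338 + (-10322/1686 + 15591*(1/19338)) = 14338 + (-10322*1/1686 + 5197/6446) = 14338 + (-5161/843 + 5197/6446) = 14338 - 28886735/5433978 = 77883489829/5433978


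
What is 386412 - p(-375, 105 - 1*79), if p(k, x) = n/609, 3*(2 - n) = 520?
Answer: 705975238/1827 ≈ 3.8641e+5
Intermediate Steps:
n = -514/3 (n = 2 - ⅓*520 = 2 - 520/3 = -514/3 ≈ -171.33)
p(k, x) = -514/1827 (p(k, x) = -514/3/609 = -514/3*1/609 = -514/1827)
386412 - p(-375, 105 - 1*79) = 386412 - 1*(-514/1827) = 386412 + 514/1827 = 705975238/1827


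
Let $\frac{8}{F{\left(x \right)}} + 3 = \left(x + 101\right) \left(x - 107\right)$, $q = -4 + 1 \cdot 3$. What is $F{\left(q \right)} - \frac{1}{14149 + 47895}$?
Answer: $- \frac{507155}{670261332} \approx -0.00075665$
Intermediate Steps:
$q = -1$ ($q = -4 + 3 = -1$)
$F{\left(x \right)} = \frac{8}{-3 + \left(-107 + x\right) \left(101 + x\right)}$ ($F{\left(x \right)} = \frac{8}{-3 + \left(x + 101\right) \left(x - 107\right)} = \frac{8}{-3 + \left(101 + x\right) \left(-107 + x\right)} = \frac{8}{-3 + \left(-107 + x\right) \left(101 + x\right)}$)
$F{\left(q \right)} - \frac{1}{14149 + 47895} = \frac{8}{-10810 + \left(-1\right)^{2} - -6} - \frac{1}{14149 + 47895} = \frac{8}{-10810 + 1 + 6} - \frac{1}{62044} = \frac{8}{-10803} - \frac{1}{62044} = 8 \left(- \frac{1}{10803}\right) - \frac{1}{62044} = - \frac{8}{10803} - \frac{1}{62044} = - \frac{507155}{670261332}$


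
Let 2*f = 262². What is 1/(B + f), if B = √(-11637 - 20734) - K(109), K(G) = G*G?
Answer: 22441/503630852 - I*√32371/503630852 ≈ 4.4558e-5 - 3.5724e-7*I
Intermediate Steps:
K(G) = G²
f = 34322 (f = (½)*262² = (½)*68644 = 34322)
B = -11881 + I*√32371 (B = √(-11637 - 20734) - 1*109² = √(-32371) - 1*11881 = I*√32371 - 11881 = -11881 + I*√32371 ≈ -11881.0 + 179.92*I)
1/(B + f) = 1/((-11881 + I*√32371) + 34322) = 1/(22441 + I*√32371)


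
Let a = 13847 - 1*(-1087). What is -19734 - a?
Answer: -34668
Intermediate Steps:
a = 14934 (a = 13847 + 1087 = 14934)
-19734 - a = -19734 - 1*14934 = -19734 - 14934 = -34668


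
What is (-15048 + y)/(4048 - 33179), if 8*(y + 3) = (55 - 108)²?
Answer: 117599/233048 ≈ 0.50461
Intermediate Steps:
y = 2785/8 (y = -3 + (55 - 108)²/8 = -3 + (⅛)*(-53)² = -3 + (⅛)*2809 = -3 + 2809/8 = 2785/8 ≈ 348.13)
(-15048 + y)/(4048 - 33179) = (-15048 + 2785/8)/(4048 - 33179) = -117599/8/(-29131) = -117599/8*(-1/29131) = 117599/233048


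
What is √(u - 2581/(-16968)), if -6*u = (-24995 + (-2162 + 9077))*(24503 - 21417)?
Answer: √74370707811498/2828 ≈ 3049.4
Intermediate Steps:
u = 27897440/3 (u = -(-24995 + (-2162 + 9077))*(24503 - 21417)/6 = -(-24995 + 6915)*3086/6 = -(-9040)*3086/3 = -⅙*(-55794880) = 27897440/3 ≈ 9.2992e+6)
√(u - 2581/(-16968)) = √(27897440/3 - 2581/(-16968)) = √(27897440/3 - 2581*(-1/16968)) = √(27897440/3 + 2581/16968) = √(52595974407/5656) = √74370707811498/2828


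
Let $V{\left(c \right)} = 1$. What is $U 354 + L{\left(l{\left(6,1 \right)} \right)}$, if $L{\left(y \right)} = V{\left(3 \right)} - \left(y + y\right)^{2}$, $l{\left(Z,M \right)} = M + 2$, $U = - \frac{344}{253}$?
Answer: $- \frac{130631}{253} \approx -516.33$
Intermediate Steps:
$U = - \frac{344}{253}$ ($U = \left(-344\right) \frac{1}{253} = - \frac{344}{253} \approx -1.3597$)
$l{\left(Z,M \right)} = 2 + M$
$L{\left(y \right)} = 1 - 4 y^{2}$ ($L{\left(y \right)} = 1 - \left(y + y\right)^{2} = 1 - \left(2 y\right)^{2} = 1 - 4 y^{2}$)
$U 354 + L{\left(l{\left(6,1 \right)} \right)} = \left(- \frac{344}{253}\right) 354 + \left(1 - 4 \left(2 + 1\right)^{2}\right) = - \frac{121776}{253} + \left(1 - 4 \cdot 3^{2}\right) = - \frac{121776}{253} + \left(1 - 36\right) = - \frac{121776}{253} - 35 = - \frac{130631}{253}$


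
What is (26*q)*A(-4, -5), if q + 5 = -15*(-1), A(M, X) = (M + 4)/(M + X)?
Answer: 0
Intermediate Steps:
A(M, X) = (4 + M)/(M + X)
q = 10 (q = -5 - 15*(-1) = -5 + 15 = 10)
(26*q)*A(-4, -5) = (26*10)*((4 - 4)/(-4 - 5)) = 260*(0/(-9)) = 260*(-1/9*0) = 260*0 = 0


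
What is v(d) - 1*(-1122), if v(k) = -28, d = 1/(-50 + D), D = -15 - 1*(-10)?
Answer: 1094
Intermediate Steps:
D = -5 (D = -15 + 10 = -5)
d = -1/55 (d = 1/(-50 - 5) = 1/(-55) = -1/55 ≈ -0.018182)
v(d) - 1*(-1122) = -28 - 1*(-1122) = -28 + 1122 = 1094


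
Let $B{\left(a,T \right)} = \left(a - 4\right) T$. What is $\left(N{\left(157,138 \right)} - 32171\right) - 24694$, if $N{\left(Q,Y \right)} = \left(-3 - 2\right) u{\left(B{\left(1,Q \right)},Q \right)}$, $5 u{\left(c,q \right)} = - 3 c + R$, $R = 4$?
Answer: $-58282$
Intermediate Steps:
$B{\left(a,T \right)} = T \left(-4 + a\right)$ ($B{\left(a,T \right)} = \left(-4 + a\right) T = T \left(-4 + a\right)$)
$u{\left(c,q \right)} = \frac{4}{5} - \frac{3 c}{5}$ ($u{\left(c,q \right)} = \frac{- 3 c + 4}{5} = \frac{4 - 3 c}{5} = \frac{4}{5} - \frac{3 c}{5}$)
$N{\left(Q,Y \right)} = -4 - 9 Q$ ($N{\left(Q,Y \right)} = \left(-3 - 2\right) \left(\frac{4}{5} - \frac{3 Q \left(-4 + 1\right)}{5}\right) = - 5 \left(\frac{4}{5} - \frac{3 Q \left(-3\right)}{5}\right) = - 5 \left(\frac{4}{5} - \frac{3 \left(- 3 Q\right)}{5}\right) = - 5 \left(\frac{4}{5} + \frac{9 Q}{5}\right) = -4 - 9 Q$)
$\left(N{\left(157,138 \right)} - 32171\right) - 24694 = \left(\left(-4 - 1413\right) - 32171\right) - 24694 = \left(-1417 - 32171\right) - 24694 = -33588 - 24694 = -58282$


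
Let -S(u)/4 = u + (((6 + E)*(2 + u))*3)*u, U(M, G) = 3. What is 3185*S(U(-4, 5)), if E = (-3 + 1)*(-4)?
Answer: -8064420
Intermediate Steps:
E = 8 (E = -2*(-4) = 8)
S(u) = -4*u - 4*u*(84 + 42*u) (S(u) = -4*(u + (((6 + 8)*(2 + u))*3)*u) = -4*(u + ((14*(2 + u))*3)*u) = -4*(u + ((28 + 14*u)*3)*u) = -4*(u + (84 + 42*u)*u) = -4*(u + u*(84 + 42*u)) = -4*u - 4*u*(84 + 42*u))
3185*S(U(-4, 5)) = 3185*(-4*3*(85 + 42*3)) = 3185*(-4*3*(85 + 126)) = 3185*(-4*3*211) = 3185*(-2532) = -8064420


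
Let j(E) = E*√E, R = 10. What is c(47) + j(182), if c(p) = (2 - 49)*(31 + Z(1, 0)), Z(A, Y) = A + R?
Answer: -1974 + 182*√182 ≈ 481.31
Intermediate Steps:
Z(A, Y) = 10 + A (Z(A, Y) = A + 10 = 10 + A)
c(p) = -1974 (c(p) = (2 - 49)*(31 + (10 + 1)) = -47*(31 + 11) = -47*42 = -1974)
j(E) = E^(3/2)
c(47) + j(182) = -1974 + 182^(3/2) = -1974 + 182*√182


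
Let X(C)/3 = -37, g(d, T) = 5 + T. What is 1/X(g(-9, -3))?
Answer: -1/111 ≈ -0.0090090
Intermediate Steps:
X(C) = -111 (X(C) = 3*(-37) = -111)
1/X(g(-9, -3)) = 1/(-111) = -1/111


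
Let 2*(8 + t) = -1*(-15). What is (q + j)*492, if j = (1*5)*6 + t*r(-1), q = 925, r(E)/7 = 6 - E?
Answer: 457806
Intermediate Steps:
r(E) = 42 - 7*E (r(E) = 7*(6 - E) = 42 - 7*E)
t = -1/2 (t = -8 + (-1*(-15))/2 = -8 + (1/2)*15 = -8 + 15/2 = -1/2 ≈ -0.50000)
j = 11/2 (j = (1*5)*6 - (42 - 7*(-1))/2 = 5*6 - (42 + 7)/2 = 30 - 1/2*49 = 30 - 49/2 = 11/2 ≈ 5.5000)
(q + j)*492 = (925 + 11/2)*492 = (1861/2)*492 = 457806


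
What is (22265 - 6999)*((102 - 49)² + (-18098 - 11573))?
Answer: -410075292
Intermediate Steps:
(22265 - 6999)*((102 - 49)² + (-18098 - 11573)) = 15266*(53² - 29671) = 15266*(2809 - 29671) = 15266*(-26862) = -410075292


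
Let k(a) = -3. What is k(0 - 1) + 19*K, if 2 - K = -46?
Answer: 909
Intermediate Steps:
K = 48 (K = 2 - 1*(-46) = 2 + 46 = 48)
k(0 - 1) + 19*K = -3 + 19*48 = -3 + 912 = 909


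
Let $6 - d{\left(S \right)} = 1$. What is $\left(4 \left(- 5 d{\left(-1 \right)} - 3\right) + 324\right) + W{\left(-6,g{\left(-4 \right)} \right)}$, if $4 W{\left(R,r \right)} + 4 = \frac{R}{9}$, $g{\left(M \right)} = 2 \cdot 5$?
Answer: $\frac{1265}{6} \approx 210.83$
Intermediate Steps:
$d{\left(S \right)} = 5$ ($d{\left(S \right)} = 6 - 1 = 5$)
$g{\left(M \right)} = 10$
$W{\left(R,r \right)} = -1 + \frac{R}{36}$ ($W{\left(R,r \right)} = -1 + \frac{R \frac{1}{9}}{4} = -1 + \frac{\frac{1}{9} R}{4} = -1 + \frac{R}{36}$)
$\left(4 \left(- 5 d{\left(-1 \right)} - 3\right) + 324\right) + W{\left(-6,g{\left(-4 \right)} \right)} = \left(4 \left(\left(-5\right) 5 - 3\right) + 324\right) + \left(-1 + \frac{1}{36} \left(-6\right)\right) = \left(4 \left(-25 - 3\right) + 324\right) - \frac{7}{6} = \left(4 \left(-28\right) + 324\right) - \frac{7}{6} = \left(-112 + 324\right) - \frac{7}{6} = 212 - \frac{7}{6} = \frac{1265}{6}$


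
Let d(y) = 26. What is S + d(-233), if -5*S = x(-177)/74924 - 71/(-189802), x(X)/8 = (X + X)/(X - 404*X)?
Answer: 37251082225057/1432738048586 ≈ 26.000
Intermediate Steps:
x(X) = -16/403 (x(X) = 8*((X + X)/(X - 404*X)) = 8*((2*X)/((-403*X))) = 8*((2*X)*(-1/(403*X))) = 8*(-2/403) = -16/403)
S = -107038179/1432738048586 (S = -(-16/403/74924 - 71/(-189802))/5 = -(-16/403*1/74924 - 71*(-1/189802))/5 = -(-4/7548593 + 71/189802)/5 = -⅕*535190895/1432738048586 = -107038179/1432738048586 ≈ -7.4709e-5)
S + d(-233) = -107038179/1432738048586 + 26 = 37251082225057/1432738048586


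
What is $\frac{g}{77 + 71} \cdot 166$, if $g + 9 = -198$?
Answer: $- \frac{17181}{74} \approx -232.18$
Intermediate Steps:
$g = -207$ ($g = -9 - 198 = -207$)
$\frac{g}{77 + 71} \cdot 166 = \frac{1}{77 + 71} \left(-207\right) 166 = \frac{1}{148} \left(-207\right) 166 = \left(- \frac{207}{148}\right) 166 = - \frac{17181}{74}$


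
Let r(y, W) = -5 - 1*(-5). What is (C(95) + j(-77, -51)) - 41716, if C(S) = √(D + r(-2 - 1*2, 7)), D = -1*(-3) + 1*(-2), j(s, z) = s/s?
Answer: -41714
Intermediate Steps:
r(y, W) = 0 (r(y, W) = -5 + 5 = 0)
j(s, z) = 1
D = 1 (D = 3 - 2 = 1)
C(S) = 1 (C(S) = √(1 + 0) = √1 = 1)
(C(95) + j(-77, -51)) - 41716 = (1 + 1) - 41716 = 2 - 41716 = -41714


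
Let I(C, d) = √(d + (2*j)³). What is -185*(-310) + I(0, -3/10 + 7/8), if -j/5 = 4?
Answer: 57350 + I*√25599770/20 ≈ 57350.0 + 252.98*I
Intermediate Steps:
j = -20 (j = -5*4 = -20)
I(C, d) = √(-64000 + d) (I(C, d) = √(d + (2*(-20))³) = √(d + (-40)³) = √(d - 64000) = √(-64000 + d))
-185*(-310) + I(0, -3/10 + 7/8) = -185*(-310) + √(-64000 + (-3/10 + 7/8)) = 57350 + √(-64000 + (-3*⅒ + 7*(⅛))) = 57350 + √(-64000 + (-3/10 + 7/8)) = 57350 + √(-64000 + 23/40) = 57350 + √(-2559977/40) = 57350 + I*√25599770/20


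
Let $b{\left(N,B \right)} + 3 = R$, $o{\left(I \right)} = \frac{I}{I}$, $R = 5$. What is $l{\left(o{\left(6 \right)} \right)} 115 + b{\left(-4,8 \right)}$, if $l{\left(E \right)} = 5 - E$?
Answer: $462$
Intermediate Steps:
$o{\left(I \right)} = 1$
$b{\left(N,B \right)} = 2$ ($b{\left(N,B \right)} = -3 + 5 = 2$)
$l{\left(o{\left(6 \right)} \right)} 115 + b{\left(-4,8 \right)} = \left(5 - 1\right) 115 + 2 = 4 \cdot 115 + 2 = 460 + 2 = 462$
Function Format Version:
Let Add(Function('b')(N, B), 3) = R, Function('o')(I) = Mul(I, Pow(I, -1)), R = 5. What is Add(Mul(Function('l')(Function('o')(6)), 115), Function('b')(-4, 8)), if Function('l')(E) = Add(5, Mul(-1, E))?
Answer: 462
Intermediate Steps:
Function('o')(I) = 1
Function('b')(N, B) = 2 (Function('b')(N, B) = Add(-3, 5) = 2)
Add(Mul(Function('l')(Function('o')(6)), 115), Function('b')(-4, 8)) = Add(Mul(Add(5, Mul(-1, 1)), 115), 2) = Add(Mul(Add(5, -1), 115), 2) = Add(Mul(4, 115), 2) = Add(460, 2) = 462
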